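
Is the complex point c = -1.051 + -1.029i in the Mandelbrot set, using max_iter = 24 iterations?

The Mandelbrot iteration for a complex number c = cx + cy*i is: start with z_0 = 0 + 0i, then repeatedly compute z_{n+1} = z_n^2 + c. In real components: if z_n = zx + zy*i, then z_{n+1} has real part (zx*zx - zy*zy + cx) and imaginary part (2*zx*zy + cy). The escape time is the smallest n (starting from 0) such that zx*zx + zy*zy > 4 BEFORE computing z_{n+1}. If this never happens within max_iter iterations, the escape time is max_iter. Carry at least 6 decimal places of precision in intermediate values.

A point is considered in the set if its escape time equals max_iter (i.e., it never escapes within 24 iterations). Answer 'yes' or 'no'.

z_0 = 0 + 0i, c = -1.0510 + -1.0290i
Iter 1: z = -1.0510 + -1.0290i, |z|^2 = 2.1634
Iter 2: z = -1.0052 + 1.1340i, |z|^2 = 2.2964
Iter 3: z = -1.3264 + -3.3088i, |z|^2 = 12.7074
Escaped at iteration 3

Answer: no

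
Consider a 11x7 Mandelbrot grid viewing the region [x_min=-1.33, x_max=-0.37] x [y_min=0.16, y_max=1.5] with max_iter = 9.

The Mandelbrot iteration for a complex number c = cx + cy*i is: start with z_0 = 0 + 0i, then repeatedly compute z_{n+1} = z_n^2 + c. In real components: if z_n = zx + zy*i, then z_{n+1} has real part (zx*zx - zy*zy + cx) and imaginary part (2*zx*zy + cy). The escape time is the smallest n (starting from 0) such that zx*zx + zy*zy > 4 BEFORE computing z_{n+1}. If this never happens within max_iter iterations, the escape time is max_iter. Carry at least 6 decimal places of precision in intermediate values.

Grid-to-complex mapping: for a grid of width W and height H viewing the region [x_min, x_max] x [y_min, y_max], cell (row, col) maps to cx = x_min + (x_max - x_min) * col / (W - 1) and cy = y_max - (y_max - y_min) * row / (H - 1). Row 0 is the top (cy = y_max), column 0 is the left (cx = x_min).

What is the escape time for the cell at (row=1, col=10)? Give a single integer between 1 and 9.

Answer: 3

Derivation:
z_0 = 0 + 0i, c = -0.3700 + 1.2767i
Iter 1: z = -0.3700 + 1.2767i, |z|^2 = 1.7668
Iter 2: z = -1.8630 + 0.3319i, |z|^2 = 3.5809
Iter 3: z = 2.9905 + 0.0399i, |z|^2 = 8.9447
Escaped at iteration 3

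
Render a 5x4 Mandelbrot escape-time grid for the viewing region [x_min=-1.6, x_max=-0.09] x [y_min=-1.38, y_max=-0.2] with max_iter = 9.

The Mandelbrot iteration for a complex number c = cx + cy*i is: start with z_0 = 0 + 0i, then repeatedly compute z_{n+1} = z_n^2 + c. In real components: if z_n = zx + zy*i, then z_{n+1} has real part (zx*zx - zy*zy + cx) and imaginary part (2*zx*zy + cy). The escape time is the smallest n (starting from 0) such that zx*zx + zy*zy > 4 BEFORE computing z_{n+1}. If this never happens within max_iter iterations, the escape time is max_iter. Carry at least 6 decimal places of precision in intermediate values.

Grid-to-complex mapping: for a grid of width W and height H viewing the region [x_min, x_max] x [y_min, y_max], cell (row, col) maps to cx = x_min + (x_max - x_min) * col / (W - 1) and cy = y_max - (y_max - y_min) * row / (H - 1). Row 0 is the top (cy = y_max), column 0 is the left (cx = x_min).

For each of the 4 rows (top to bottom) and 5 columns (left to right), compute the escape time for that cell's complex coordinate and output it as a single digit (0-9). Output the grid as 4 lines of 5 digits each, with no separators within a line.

Answer: 59999
33599
23349
12222

Derivation:
(row=0, col=0): c = -1.6000 + -0.2000i → escape time 5
(row=0, col=1): c = -1.2225 + -0.2000i → escape time 9
(row=0, col=2): c = -0.8450 + -0.2000i → escape time 9
(row=0, col=3): c = -0.4675 + -0.2000i → escape time 9
(row=0, col=4): c = -0.0900 + -0.2000i → escape time 9
(row=1, col=0): c = -1.6000 + -0.5933i → escape time 3
(row=1, col=1): c = -1.2225 + -0.5933i → escape time 3
(row=1, col=2): c = -0.8450 + -0.5933i → escape time 5
(row=1, col=3): c = -0.4675 + -0.5933i → escape time 9
(row=1, col=4): c = -0.0900 + -0.5933i → escape time 9
(row=2, col=0): c = -1.6000 + -0.9867i → escape time 2
(row=2, col=1): c = -1.2225 + -0.9867i → escape time 3
(row=2, col=2): c = -0.8450 + -0.9867i → escape time 3
(row=2, col=3): c = -0.4675 + -0.9867i → escape time 4
(row=2, col=4): c = -0.0900 + -0.9867i → escape time 9
(row=3, col=0): c = -1.6000 + -1.3800i → escape time 1
(row=3, col=1): c = -1.2225 + -1.3800i → escape time 2
(row=3, col=2): c = -0.8450 + -1.3800i → escape time 2
(row=3, col=3): c = -0.4675 + -1.3800i → escape time 2
(row=3, col=4): c = -0.0900 + -1.3800i → escape time 2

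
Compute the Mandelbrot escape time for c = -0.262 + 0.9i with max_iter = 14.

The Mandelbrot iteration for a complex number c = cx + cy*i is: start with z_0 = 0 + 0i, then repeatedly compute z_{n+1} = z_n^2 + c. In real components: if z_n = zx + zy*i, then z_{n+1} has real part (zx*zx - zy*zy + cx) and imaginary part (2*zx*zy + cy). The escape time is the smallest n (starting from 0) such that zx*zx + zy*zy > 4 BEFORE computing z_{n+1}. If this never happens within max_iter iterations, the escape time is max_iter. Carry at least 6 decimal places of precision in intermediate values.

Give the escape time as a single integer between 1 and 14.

Answer: 7

Derivation:
z_0 = 0 + 0i, c = -0.2620 + 0.9000i
Iter 1: z = -0.2620 + 0.9000i, |z|^2 = 0.8786
Iter 2: z = -1.0034 + 0.4284i, |z|^2 = 1.1902
Iter 3: z = 0.5612 + 0.0403i, |z|^2 = 0.3166
Iter 4: z = 0.0513 + 0.9453i, |z|^2 = 0.8961
Iter 5: z = -1.1529 + 0.9970i, |z|^2 = 2.3232
Iter 6: z = 0.0731 + -1.3989i, |z|^2 = 1.9622
Iter 7: z = -2.2135 + 0.6955i, |z|^2 = 5.3834
Escaped at iteration 7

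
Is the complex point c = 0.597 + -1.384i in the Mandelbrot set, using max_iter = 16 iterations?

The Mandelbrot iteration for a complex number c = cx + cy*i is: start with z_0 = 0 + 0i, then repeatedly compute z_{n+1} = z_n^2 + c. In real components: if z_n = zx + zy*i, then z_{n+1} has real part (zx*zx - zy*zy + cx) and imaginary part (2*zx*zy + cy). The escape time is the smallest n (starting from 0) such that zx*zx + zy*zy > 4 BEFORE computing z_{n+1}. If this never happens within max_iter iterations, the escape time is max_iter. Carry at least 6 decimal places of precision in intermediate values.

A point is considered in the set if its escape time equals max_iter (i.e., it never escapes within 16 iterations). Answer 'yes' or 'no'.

Answer: no

Derivation:
z_0 = 0 + 0i, c = 0.5970 + -1.3840i
Iter 1: z = 0.5970 + -1.3840i, |z|^2 = 2.2719
Iter 2: z = -0.9620 + -3.0365i, |z|^2 = 10.1458
Escaped at iteration 2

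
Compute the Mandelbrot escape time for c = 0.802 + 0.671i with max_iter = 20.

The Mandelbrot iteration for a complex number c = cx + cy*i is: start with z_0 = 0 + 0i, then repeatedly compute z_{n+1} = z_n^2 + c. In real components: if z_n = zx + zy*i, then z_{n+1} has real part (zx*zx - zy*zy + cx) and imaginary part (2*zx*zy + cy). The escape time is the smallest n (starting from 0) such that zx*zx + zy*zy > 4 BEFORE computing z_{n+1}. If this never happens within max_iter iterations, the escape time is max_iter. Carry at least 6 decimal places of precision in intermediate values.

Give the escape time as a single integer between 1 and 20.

z_0 = 0 + 0i, c = 0.8020 + 0.6710i
Iter 1: z = 0.8020 + 0.6710i, |z|^2 = 1.0934
Iter 2: z = 0.9950 + 1.7473i, |z|^2 = 4.0430
Escaped at iteration 2

Answer: 2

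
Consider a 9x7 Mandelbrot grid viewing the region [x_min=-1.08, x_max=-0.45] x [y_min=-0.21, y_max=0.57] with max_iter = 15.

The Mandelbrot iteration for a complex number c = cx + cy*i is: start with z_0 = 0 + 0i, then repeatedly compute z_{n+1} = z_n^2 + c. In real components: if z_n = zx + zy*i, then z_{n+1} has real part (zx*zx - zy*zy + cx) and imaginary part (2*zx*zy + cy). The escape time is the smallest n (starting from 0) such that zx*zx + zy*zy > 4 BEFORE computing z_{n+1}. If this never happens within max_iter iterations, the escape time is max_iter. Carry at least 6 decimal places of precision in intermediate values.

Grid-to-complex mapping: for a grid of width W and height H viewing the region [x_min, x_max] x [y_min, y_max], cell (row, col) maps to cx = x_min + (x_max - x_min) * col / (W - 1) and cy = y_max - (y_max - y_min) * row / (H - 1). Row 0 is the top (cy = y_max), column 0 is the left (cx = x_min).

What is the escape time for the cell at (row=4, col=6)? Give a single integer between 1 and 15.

Answer: 15

Derivation:
z_0 = 0 + 0i, c = -0.6075 + 0.0500i
Iter 1: z = -0.6075 + 0.0500i, |z|^2 = 0.3716
Iter 2: z = -0.2409 + -0.0108i, |z|^2 = 0.0582
Iter 3: z = -0.5496 + 0.0552i, |z|^2 = 0.3051
Iter 4: z = -0.3085 + -0.0106i, |z|^2 = 0.0953
Iter 5: z = -0.5124 + 0.0566i, |z|^2 = 0.2658
Iter 6: z = -0.3481 + -0.0080i, |z|^2 = 0.1213
Iter 7: z = -0.4864 + 0.0556i, |z|^2 = 0.2396
Iter 8: z = -0.3740 + -0.0040i, |z|^2 = 0.1399
Iter 9: z = -0.4676 + 0.0530i, |z|^2 = 0.2215
Iter 10: z = -0.3916 + 0.0004i, |z|^2 = 0.1534
Iter 11: z = -0.4541 + 0.0497i, |z|^2 = 0.2087
Iter 12: z = -0.4037 + 0.0049i, |z|^2 = 0.1630
Iter 13: z = -0.4445 + 0.0461i, |z|^2 = 0.1997
Iter 14: z = -0.4120 + 0.0091i, |z|^2 = 0.1699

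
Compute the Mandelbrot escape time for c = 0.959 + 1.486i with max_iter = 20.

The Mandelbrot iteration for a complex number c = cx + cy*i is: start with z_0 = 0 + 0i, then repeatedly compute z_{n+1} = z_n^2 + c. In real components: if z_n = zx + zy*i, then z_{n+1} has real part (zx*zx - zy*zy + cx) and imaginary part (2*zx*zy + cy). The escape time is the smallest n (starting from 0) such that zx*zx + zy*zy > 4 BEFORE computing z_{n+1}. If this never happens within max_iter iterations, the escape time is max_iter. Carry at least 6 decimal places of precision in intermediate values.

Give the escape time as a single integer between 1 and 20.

z_0 = 0 + 0i, c = 0.9590 + 1.4860i
Iter 1: z = 0.9590 + 1.4860i, |z|^2 = 3.1279
Iter 2: z = -0.3295 + 4.3361i, |z|^2 = 18.9108
Escaped at iteration 2

Answer: 2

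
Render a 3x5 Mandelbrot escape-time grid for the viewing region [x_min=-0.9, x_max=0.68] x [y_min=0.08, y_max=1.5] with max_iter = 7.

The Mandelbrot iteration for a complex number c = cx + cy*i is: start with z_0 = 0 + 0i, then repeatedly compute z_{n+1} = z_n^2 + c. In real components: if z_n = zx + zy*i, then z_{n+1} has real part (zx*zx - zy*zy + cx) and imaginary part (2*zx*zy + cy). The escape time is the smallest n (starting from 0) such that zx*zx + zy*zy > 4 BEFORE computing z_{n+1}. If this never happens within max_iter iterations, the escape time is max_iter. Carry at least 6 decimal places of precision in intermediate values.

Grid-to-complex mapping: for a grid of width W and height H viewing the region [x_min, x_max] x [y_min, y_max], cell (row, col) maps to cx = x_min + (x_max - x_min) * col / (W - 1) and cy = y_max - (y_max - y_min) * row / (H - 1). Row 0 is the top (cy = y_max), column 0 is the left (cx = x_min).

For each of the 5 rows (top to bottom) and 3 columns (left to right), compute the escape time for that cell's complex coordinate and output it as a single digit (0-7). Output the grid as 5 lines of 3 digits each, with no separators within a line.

Answer: 222
352
473
673
773

Derivation:
(row=0, col=0): c = -0.9000 + 1.5000i → escape time 2
(row=0, col=1): c = -0.1100 + 1.5000i → escape time 2
(row=0, col=2): c = 0.6800 + 1.5000i → escape time 2
(row=1, col=0): c = -0.9000 + 1.1450i → escape time 3
(row=1, col=1): c = -0.1100 + 1.1450i → escape time 5
(row=1, col=2): c = 0.6800 + 1.1450i → escape time 2
(row=2, col=0): c = -0.9000 + 0.7900i → escape time 4
(row=2, col=1): c = -0.1100 + 0.7900i → escape time 7
(row=2, col=2): c = 0.6800 + 0.7900i → escape time 3
(row=3, col=0): c = -0.9000 + 0.4350i → escape time 6
(row=3, col=1): c = -0.1100 + 0.4350i → escape time 7
(row=3, col=2): c = 0.6800 + 0.4350i → escape time 3
(row=4, col=0): c = -0.9000 + 0.0800i → escape time 7
(row=4, col=1): c = -0.1100 + 0.0800i → escape time 7
(row=4, col=2): c = 0.6800 + 0.0800i → escape time 3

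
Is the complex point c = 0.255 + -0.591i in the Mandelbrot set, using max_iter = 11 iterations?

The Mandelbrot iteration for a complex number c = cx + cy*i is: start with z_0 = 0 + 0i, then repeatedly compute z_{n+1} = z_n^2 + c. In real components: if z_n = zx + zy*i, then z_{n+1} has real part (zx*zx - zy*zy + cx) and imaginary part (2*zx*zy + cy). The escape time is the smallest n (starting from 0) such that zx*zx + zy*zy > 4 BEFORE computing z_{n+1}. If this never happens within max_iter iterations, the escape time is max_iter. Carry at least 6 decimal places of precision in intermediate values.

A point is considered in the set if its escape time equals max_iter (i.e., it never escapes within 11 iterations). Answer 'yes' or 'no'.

z_0 = 0 + 0i, c = 0.2550 + -0.5910i
Iter 1: z = 0.2550 + -0.5910i, |z|^2 = 0.4143
Iter 2: z = -0.0293 + -0.8924i, |z|^2 = 0.7973
Iter 3: z = -0.5405 + -0.5388i, |z|^2 = 0.5825
Iter 4: z = 0.2569 + -0.0085i, |z|^2 = 0.0661
Iter 5: z = 0.3209 + -0.5954i, |z|^2 = 0.4575
Iter 6: z = 0.0035 + -0.9731i, |z|^2 = 0.9470
Iter 7: z = -0.6920 + -0.5978i, |z|^2 = 0.8363
Iter 8: z = 0.3765 + 0.2364i, |z|^2 = 0.1976
Iter 9: z = 0.3408 + -0.4130i, |z|^2 = 0.2868
Iter 10: z = 0.2006 + -0.8725i, |z|^2 = 0.8016
Did not escape in 11 iterations → in set

Answer: yes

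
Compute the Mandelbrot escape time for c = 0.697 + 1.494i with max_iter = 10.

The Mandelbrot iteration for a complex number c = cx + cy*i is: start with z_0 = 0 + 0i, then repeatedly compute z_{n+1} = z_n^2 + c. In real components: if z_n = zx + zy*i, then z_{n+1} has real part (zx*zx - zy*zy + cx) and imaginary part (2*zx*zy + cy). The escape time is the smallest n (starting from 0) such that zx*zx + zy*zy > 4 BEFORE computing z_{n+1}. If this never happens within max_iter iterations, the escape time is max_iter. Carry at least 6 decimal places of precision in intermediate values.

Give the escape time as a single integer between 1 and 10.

z_0 = 0 + 0i, c = 0.6970 + 1.4940i
Iter 1: z = 0.6970 + 1.4940i, |z|^2 = 2.7178
Iter 2: z = -1.0492 + 3.5766i, |z|^2 = 13.8932
Escaped at iteration 2

Answer: 2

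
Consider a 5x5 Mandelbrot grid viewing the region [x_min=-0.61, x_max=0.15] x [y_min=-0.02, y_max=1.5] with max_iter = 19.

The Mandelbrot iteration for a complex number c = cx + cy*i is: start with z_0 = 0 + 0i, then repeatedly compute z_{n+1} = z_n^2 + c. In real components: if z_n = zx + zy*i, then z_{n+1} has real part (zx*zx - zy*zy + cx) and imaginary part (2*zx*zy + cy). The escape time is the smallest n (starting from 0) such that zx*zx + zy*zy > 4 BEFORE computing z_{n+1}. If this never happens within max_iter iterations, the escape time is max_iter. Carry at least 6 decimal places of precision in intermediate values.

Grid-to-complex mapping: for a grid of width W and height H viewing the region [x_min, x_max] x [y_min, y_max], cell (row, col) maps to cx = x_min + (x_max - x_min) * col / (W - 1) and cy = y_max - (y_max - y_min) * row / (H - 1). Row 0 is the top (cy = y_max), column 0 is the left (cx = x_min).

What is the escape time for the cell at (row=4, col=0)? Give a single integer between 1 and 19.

z_0 = 0 + 0i, c = -0.6100 + -0.0200i
Iter 1: z = -0.6100 + -0.0200i, |z|^2 = 0.3725
Iter 2: z = -0.2383 + 0.0044i, |z|^2 = 0.0568
Iter 3: z = -0.5532 + -0.0221i, |z|^2 = 0.3066
Iter 4: z = -0.3044 + 0.0044i, |z|^2 = 0.0927
Iter 5: z = -0.5173 + -0.0227i, |z|^2 = 0.2682
Iter 6: z = -0.3429 + 0.0035i, |z|^2 = 0.1176
Iter 7: z = -0.4925 + -0.0224i, |z|^2 = 0.2430
Iter 8: z = -0.3680 + 0.0021i, |z|^2 = 0.1354
Iter 9: z = -0.4746 + -0.0215i, |z|^2 = 0.2257
Iter 10: z = -0.3852 + 0.0004i, |z|^2 = 0.1484
Iter 11: z = -0.4616 + -0.0203i, |z|^2 = 0.2135
Iter 12: z = -0.3973 + -0.0012i, |z|^2 = 0.1579
Iter 13: z = -0.4521 + -0.0190i, |z|^2 = 0.2048
Iter 14: z = -0.4059 + -0.0028i, |z|^2 = 0.1648
Iter 15: z = -0.4452 + -0.0177i, |z|^2 = 0.1985
Iter 16: z = -0.4121 + -0.0042i, |z|^2 = 0.1698
Iter 17: z = -0.4402 + -0.0165i, |z|^2 = 0.1940
Iter 18: z = -0.4165 + -0.0055i, |z|^2 = 0.1735

Answer: 19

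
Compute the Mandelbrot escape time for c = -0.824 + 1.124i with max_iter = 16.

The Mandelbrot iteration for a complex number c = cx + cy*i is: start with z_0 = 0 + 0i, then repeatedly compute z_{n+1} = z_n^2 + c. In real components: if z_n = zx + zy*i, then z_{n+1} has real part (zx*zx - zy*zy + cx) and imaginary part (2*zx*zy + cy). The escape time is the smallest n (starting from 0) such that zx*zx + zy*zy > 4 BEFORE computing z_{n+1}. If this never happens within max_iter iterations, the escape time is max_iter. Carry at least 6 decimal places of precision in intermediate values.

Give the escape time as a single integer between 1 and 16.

Answer: 3

Derivation:
z_0 = 0 + 0i, c = -0.8240 + 1.1240i
Iter 1: z = -0.8240 + 1.1240i, |z|^2 = 1.9424
Iter 2: z = -1.4084 + -0.7284i, |z|^2 = 2.5141
Iter 3: z = 0.6291 + 3.1756i, |z|^2 = 10.4803
Escaped at iteration 3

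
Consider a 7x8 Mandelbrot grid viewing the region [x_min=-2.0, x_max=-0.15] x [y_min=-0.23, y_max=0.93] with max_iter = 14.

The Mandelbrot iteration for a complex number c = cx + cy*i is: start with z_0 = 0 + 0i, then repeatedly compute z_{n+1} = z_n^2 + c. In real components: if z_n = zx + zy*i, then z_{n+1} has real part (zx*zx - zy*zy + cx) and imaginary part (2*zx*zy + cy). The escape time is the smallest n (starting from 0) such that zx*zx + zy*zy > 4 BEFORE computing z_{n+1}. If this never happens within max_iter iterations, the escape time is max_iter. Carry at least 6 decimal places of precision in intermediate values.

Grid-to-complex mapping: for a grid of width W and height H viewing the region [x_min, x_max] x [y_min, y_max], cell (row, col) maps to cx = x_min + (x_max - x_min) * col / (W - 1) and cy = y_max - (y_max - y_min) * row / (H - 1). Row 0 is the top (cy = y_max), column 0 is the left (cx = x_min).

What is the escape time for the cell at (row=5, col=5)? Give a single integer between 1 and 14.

z_0 = 0 + 0i, c = -0.4583 + 0.1014i
Iter 1: z = -0.4583 + 0.1014i, |z|^2 = 0.2204
Iter 2: z = -0.2586 + 0.0085i, |z|^2 = 0.0669
Iter 3: z = -0.3916 + 0.0971i, |z|^2 = 0.1627
Iter 4: z = -0.3144 + 0.0254i, |z|^2 = 0.0995
Iter 5: z = -0.3601 + 0.0854i, |z|^2 = 0.1370
Iter 6: z = -0.3360 + 0.0399i, |z|^2 = 0.1145
Iter 7: z = -0.3471 + 0.0746i, |z|^2 = 0.1260
Iter 8: z = -0.3435 + 0.0496i, |z|^2 = 0.1204
Iter 9: z = -0.3428 + 0.0673i, |z|^2 = 0.1221
Iter 10: z = -0.3453 + 0.0553i, |z|^2 = 0.1223
Iter 11: z = -0.3421 + 0.0633i, |z|^2 = 0.1211
Iter 12: z = -0.3453 + 0.0581i, |z|^2 = 0.1226
Iter 13: z = -0.3425 + 0.0613i, |z|^2 = 0.1211

Answer: 14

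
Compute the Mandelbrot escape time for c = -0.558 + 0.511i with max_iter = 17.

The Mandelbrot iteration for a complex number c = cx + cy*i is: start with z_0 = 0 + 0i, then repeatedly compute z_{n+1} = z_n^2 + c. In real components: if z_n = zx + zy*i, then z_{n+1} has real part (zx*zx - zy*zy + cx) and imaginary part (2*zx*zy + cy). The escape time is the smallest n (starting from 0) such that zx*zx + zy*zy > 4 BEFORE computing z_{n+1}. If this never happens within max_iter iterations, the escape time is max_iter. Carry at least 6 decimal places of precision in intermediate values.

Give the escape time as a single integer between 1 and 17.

z_0 = 0 + 0i, c = -0.5580 + 0.5110i
Iter 1: z = -0.5580 + 0.5110i, |z|^2 = 0.5725
Iter 2: z = -0.5078 + -0.0593i, |z|^2 = 0.2613
Iter 3: z = -0.3037 + 0.5712i, |z|^2 = 0.4185
Iter 4: z = -0.7920 + 0.1641i, |z|^2 = 0.6542
Iter 5: z = 0.0424 + 0.2511i, |z|^2 = 0.0649
Iter 6: z = -0.6193 + 0.5323i, |z|^2 = 0.6668
Iter 7: z = -0.4579 + -0.1483i, |z|^2 = 0.2316
Iter 8: z = -0.3704 + 0.6468i, |z|^2 = 0.5555
Iter 9: z = -0.8391 + 0.0319i, |z|^2 = 0.7052
Iter 10: z = 0.1451 + 0.4574i, |z|^2 = 0.2303
Iter 11: z = -0.7461 + 0.6438i, |z|^2 = 0.9712
Iter 12: z = -0.4157 + -0.4497i, |z|^2 = 0.3750
Iter 13: z = -0.5874 + 0.8849i, |z|^2 = 1.1281
Iter 14: z = -0.9960 + -0.5286i, |z|^2 = 1.2713
Iter 15: z = 0.1545 + 1.5639i, |z|^2 = 2.4697
Iter 16: z = -2.9799 + 0.9943i, |z|^2 = 9.8687
Escaped at iteration 16

Answer: 16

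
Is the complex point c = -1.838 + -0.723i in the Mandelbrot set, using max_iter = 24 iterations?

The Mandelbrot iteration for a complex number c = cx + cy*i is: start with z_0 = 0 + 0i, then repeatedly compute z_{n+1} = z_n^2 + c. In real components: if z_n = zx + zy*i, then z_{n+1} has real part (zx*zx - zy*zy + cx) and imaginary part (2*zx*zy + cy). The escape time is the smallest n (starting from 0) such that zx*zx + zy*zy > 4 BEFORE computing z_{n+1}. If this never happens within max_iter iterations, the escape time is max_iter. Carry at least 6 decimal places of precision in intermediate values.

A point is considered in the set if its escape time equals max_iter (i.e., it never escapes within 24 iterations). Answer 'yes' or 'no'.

Answer: no

Derivation:
z_0 = 0 + 0i, c = -1.8380 + -0.7230i
Iter 1: z = -1.8380 + -0.7230i, |z|^2 = 3.9010
Iter 2: z = 1.0175 + 1.9347i, |z|^2 = 4.7786
Escaped at iteration 2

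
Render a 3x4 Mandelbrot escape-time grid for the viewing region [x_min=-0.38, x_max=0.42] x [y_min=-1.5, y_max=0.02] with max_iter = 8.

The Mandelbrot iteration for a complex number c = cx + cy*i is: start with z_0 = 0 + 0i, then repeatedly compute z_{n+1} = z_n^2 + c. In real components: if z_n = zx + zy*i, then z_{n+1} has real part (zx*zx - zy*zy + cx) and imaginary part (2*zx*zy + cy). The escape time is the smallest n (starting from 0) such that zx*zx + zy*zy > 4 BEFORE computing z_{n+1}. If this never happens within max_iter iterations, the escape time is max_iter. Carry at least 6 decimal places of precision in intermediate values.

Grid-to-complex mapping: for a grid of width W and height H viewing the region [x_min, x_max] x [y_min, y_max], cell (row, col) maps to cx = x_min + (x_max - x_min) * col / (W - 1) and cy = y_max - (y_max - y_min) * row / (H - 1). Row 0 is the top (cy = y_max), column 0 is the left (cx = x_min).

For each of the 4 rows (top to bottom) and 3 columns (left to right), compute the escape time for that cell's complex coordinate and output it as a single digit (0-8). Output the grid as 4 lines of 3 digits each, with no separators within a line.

Answer: 886
886
563
222

Derivation:
(row=0, col=0): c = -0.3800 + 0.0200i → escape time 8
(row=0, col=1): c = 0.0200 + 0.0200i → escape time 8
(row=0, col=2): c = 0.4200 + 0.0200i → escape time 6
(row=1, col=0): c = -0.3800 + -0.4867i → escape time 8
(row=1, col=1): c = 0.0200 + -0.4867i → escape time 8
(row=1, col=2): c = 0.4200 + -0.4867i → escape time 6
(row=2, col=0): c = -0.3800 + -0.9933i → escape time 5
(row=2, col=1): c = 0.0200 + -0.9933i → escape time 6
(row=2, col=2): c = 0.4200 + -0.9933i → escape time 3
(row=3, col=0): c = -0.3800 + -1.5000i → escape time 2
(row=3, col=1): c = 0.0200 + -1.5000i → escape time 2
(row=3, col=2): c = 0.4200 + -1.5000i → escape time 2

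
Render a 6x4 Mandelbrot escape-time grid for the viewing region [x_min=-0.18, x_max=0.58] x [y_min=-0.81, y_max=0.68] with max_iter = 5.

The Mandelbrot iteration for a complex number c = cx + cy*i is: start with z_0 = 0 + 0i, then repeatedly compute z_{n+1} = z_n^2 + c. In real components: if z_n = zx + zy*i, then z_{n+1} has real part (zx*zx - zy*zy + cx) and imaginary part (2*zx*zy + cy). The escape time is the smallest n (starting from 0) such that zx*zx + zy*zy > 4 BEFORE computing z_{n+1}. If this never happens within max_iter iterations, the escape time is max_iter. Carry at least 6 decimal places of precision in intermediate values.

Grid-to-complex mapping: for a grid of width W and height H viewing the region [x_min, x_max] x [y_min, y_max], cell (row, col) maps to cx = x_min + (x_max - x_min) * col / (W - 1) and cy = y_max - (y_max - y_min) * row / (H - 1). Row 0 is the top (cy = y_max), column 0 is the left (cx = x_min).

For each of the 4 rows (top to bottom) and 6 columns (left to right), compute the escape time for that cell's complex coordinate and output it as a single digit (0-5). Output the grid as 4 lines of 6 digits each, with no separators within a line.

Answer: 555553
555554
555554
555543

Derivation:
(row=0, col=0): c = -0.1800 + 0.6800i → escape time 5
(row=0, col=1): c = -0.0280 + 0.6800i → escape time 5
(row=0, col=2): c = 0.1240 + 0.6800i → escape time 5
(row=0, col=3): c = 0.2760 + 0.6800i → escape time 5
(row=0, col=4): c = 0.4280 + 0.6800i → escape time 5
(row=0, col=5): c = 0.5800 + 0.6800i → escape time 3
(row=1, col=0): c = -0.1800 + 0.1833i → escape time 5
(row=1, col=1): c = -0.0280 + 0.1833i → escape time 5
(row=1, col=2): c = 0.1240 + 0.1833i → escape time 5
(row=1, col=3): c = 0.2760 + 0.1833i → escape time 5
(row=1, col=4): c = 0.4280 + 0.1833i → escape time 5
(row=1, col=5): c = 0.5800 + 0.1833i → escape time 4
(row=2, col=0): c = -0.1800 + -0.3133i → escape time 5
(row=2, col=1): c = -0.0280 + -0.3133i → escape time 5
(row=2, col=2): c = 0.1240 + -0.3133i → escape time 5
(row=2, col=3): c = 0.2760 + -0.3133i → escape time 5
(row=2, col=4): c = 0.4280 + -0.3133i → escape time 5
(row=2, col=5): c = 0.5800 + -0.3133i → escape time 4
(row=3, col=0): c = -0.1800 + -0.8100i → escape time 5
(row=3, col=1): c = -0.0280 + -0.8100i → escape time 5
(row=3, col=2): c = 0.1240 + -0.8100i → escape time 5
(row=3, col=3): c = 0.2760 + -0.8100i → escape time 5
(row=3, col=4): c = 0.4280 + -0.8100i → escape time 4
(row=3, col=5): c = 0.5800 + -0.8100i → escape time 3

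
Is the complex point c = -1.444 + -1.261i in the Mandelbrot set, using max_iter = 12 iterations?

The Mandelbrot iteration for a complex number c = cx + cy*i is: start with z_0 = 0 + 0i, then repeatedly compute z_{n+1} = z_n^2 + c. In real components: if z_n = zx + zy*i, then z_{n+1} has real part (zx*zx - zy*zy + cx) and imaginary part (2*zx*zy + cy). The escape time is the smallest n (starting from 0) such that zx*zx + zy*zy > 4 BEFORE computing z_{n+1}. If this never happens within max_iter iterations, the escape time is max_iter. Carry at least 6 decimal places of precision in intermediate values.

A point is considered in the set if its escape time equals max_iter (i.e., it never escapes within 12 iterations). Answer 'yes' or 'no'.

Answer: no

Derivation:
z_0 = 0 + 0i, c = -1.4440 + -1.2610i
Iter 1: z = -1.4440 + -1.2610i, |z|^2 = 3.6753
Iter 2: z = -0.9490 + 2.3808i, |z|^2 = 6.5686
Escaped at iteration 2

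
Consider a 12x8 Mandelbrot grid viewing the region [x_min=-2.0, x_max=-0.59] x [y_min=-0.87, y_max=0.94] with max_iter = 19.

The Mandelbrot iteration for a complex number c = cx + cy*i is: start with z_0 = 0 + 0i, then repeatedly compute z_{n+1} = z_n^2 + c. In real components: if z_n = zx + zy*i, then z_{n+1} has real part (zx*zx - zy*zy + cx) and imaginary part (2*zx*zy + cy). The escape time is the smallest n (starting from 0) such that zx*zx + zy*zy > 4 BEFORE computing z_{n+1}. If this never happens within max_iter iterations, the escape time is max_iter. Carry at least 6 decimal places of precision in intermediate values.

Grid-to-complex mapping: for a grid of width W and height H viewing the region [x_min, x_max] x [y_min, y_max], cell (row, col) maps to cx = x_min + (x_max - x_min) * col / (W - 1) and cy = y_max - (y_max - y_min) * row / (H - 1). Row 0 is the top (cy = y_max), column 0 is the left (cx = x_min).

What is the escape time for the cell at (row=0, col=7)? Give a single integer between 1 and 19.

Answer: 3

Derivation:
z_0 = 0 + 0i, c = -1.1027 + 0.9400i
Iter 1: z = -1.1027 + 0.9400i, |z|^2 = 2.0996
Iter 2: z = -0.7703 + -1.1331i, |z|^2 = 1.8774
Iter 3: z = -1.7933 + 2.6857i, |z|^2 = 10.4292
Escaped at iteration 3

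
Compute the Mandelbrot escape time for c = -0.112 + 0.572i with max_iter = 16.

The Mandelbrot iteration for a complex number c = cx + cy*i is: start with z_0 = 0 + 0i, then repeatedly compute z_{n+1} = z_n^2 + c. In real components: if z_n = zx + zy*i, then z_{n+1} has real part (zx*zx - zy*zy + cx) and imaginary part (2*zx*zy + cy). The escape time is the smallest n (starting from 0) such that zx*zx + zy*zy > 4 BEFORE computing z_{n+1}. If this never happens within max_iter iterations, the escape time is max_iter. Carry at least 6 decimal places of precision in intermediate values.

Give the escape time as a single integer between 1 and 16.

z_0 = 0 + 0i, c = -0.1120 + 0.5720i
Iter 1: z = -0.1120 + 0.5720i, |z|^2 = 0.3397
Iter 2: z = -0.4266 + 0.4439i, |z|^2 = 0.3790
Iter 3: z = -0.1270 + 0.1933i, |z|^2 = 0.0535
Iter 4: z = -0.1332 + 0.5229i, |z|^2 = 0.2912
Iter 5: z = -0.3677 + 0.4327i, |z|^2 = 0.3224
Iter 6: z = -0.1640 + 0.2538i, |z|^2 = 0.0913
Iter 7: z = -0.1495 + 0.4887i, |z|^2 = 0.2612
Iter 8: z = -0.3285 + 0.4258i, |z|^2 = 0.2893
Iter 9: z = -0.1854 + 0.2922i, |z|^2 = 0.1198
Iter 10: z = -0.1630 + 0.4636i, |z|^2 = 0.2415
Iter 11: z = -0.3004 + 0.4209i, |z|^2 = 0.2673
Iter 12: z = -0.1989 + 0.3192i, |z|^2 = 0.1414
Iter 13: z = -0.1743 + 0.4450i, |z|^2 = 0.2285
Iter 14: z = -0.2797 + 0.4168i, |z|^2 = 0.2520
Iter 15: z = -0.2075 + 0.3388i, |z|^2 = 0.1579

Answer: 16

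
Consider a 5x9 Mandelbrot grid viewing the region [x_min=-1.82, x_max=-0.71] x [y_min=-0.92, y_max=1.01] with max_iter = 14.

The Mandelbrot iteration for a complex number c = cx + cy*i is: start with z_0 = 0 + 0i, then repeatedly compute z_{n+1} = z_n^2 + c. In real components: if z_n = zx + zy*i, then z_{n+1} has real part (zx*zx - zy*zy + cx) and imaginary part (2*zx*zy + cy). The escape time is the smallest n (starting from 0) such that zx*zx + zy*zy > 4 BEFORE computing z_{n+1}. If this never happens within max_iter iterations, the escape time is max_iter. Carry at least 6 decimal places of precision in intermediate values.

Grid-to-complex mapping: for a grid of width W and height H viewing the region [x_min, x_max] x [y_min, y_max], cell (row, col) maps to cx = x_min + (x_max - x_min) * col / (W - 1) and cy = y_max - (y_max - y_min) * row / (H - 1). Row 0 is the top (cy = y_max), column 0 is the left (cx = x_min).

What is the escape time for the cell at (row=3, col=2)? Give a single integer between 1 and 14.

Answer: 9

Derivation:
z_0 = 0 + 0i, c = -1.2650 + 0.2862i
Iter 1: z = -1.2650 + 0.2862i, |z|^2 = 1.6822
Iter 2: z = 0.2533 + -0.4380i, |z|^2 = 0.2560
Iter 3: z = -1.3927 + 0.0644i, |z|^2 = 1.9436
Iter 4: z = 0.6703 + 0.1069i, |z|^2 = 0.4608
Iter 5: z = -0.8271 + 0.4296i, |z|^2 = 0.8686
Iter 6: z = -0.7655 + -0.4243i, |z|^2 = 0.7660
Iter 7: z = -0.8590 + 0.9359i, |z|^2 = 1.6138
Iter 8: z = -1.4029 + -1.3217i, |z|^2 = 3.7150
Iter 9: z = -1.0437 + 3.9947i, |z|^2 = 17.0467
Escaped at iteration 9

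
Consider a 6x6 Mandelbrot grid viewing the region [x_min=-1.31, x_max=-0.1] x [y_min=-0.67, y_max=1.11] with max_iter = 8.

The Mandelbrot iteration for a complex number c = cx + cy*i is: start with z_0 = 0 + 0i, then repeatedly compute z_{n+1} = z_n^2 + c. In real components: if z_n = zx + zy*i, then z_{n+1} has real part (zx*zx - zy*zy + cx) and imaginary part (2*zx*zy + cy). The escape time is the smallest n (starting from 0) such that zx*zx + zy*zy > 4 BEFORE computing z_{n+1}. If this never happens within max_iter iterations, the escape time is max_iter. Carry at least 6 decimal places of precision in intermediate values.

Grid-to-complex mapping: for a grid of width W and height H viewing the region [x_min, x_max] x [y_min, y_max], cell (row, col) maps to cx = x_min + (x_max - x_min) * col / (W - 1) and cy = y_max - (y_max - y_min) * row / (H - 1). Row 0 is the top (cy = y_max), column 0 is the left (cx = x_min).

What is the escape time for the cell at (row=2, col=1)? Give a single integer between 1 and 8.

Answer: 7

Derivation:
z_0 = 0 + 0i, c = -1.0680 + 0.3980i
Iter 1: z = -1.0680 + 0.3980i, |z|^2 = 1.2990
Iter 2: z = -0.0858 + -0.4521i, |z|^2 = 0.2118
Iter 3: z = -1.2651 + 0.4756i, |z|^2 = 1.8265
Iter 4: z = 0.3062 + -0.8052i, |z|^2 = 0.7422
Iter 5: z = -1.6226 + -0.0952i, |z|^2 = 2.6420
Iter 6: z = 1.5559 + 0.7068i, |z|^2 = 2.9205
Iter 7: z = 0.8533 + 2.5975i, |z|^2 = 7.4752
Escaped at iteration 7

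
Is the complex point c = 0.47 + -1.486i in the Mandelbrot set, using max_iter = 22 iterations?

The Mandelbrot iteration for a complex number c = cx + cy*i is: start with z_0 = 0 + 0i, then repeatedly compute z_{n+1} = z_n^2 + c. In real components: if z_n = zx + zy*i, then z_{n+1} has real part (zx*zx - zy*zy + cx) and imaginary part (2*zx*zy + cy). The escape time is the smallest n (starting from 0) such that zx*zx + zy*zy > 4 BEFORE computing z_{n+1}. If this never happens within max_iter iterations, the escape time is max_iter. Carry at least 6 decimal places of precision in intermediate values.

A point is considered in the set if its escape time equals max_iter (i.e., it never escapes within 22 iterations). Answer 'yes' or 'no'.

Answer: no

Derivation:
z_0 = 0 + 0i, c = 0.4700 + -1.4860i
Iter 1: z = 0.4700 + -1.4860i, |z|^2 = 2.4291
Iter 2: z = -1.5173 + -2.8828i, |z|^2 = 10.6130
Escaped at iteration 2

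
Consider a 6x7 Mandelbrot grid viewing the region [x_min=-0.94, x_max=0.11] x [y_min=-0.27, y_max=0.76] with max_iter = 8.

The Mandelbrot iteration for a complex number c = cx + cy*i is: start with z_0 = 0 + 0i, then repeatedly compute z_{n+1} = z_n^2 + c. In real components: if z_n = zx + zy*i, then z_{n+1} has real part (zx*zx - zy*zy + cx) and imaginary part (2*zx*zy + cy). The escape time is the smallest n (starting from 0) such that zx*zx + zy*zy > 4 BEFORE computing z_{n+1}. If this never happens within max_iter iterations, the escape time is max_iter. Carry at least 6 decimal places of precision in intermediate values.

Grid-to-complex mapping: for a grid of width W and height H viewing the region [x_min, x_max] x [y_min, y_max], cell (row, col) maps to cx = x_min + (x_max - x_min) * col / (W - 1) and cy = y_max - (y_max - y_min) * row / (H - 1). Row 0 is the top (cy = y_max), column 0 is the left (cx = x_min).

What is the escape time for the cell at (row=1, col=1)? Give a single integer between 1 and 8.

z_0 = 0 + 0i, c = -0.7300 + 0.5883i
Iter 1: z = -0.7300 + 0.5883i, |z|^2 = 0.8790
Iter 2: z = -0.5432 + -0.2706i, |z|^2 = 0.3683
Iter 3: z = -0.5081 + 0.8824i, |z|^2 = 1.0368
Iter 4: z = -1.2504 + -0.3084i, |z|^2 = 1.6585
Iter 5: z = 0.7383 + 1.3596i, |z|^2 = 2.3935
Iter 6: z = -2.0333 + 2.5959i, |z|^2 = 10.8729
Escaped at iteration 6

Answer: 6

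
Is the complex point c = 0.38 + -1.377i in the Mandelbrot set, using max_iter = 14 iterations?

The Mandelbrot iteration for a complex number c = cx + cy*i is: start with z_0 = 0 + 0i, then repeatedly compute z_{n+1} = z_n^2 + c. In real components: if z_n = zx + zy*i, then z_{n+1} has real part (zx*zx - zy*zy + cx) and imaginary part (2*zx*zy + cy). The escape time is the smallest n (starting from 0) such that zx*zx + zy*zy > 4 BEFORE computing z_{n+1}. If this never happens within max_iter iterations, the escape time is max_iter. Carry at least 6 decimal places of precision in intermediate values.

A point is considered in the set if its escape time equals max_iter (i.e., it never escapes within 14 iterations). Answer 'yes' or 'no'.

z_0 = 0 + 0i, c = 0.3800 + -1.3770i
Iter 1: z = 0.3800 + -1.3770i, |z|^2 = 2.0405
Iter 2: z = -1.3717 + -2.4235i, |z|^2 = 7.7551
Escaped at iteration 2

Answer: no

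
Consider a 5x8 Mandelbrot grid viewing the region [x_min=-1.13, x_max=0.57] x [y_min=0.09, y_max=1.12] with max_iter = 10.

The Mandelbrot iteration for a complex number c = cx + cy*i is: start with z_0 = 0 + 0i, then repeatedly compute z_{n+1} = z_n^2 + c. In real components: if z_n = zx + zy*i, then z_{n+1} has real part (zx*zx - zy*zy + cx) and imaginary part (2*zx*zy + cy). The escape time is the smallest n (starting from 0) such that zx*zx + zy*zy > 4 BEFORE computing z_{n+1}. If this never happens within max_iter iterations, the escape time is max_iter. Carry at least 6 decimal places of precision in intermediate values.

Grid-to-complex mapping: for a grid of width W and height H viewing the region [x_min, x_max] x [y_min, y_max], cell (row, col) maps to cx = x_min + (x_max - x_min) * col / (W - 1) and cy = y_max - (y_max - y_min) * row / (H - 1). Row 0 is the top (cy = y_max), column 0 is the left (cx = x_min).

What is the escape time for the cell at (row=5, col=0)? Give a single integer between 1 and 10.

z_0 = 0 + 0i, c = -1.1300 + 0.3843i
Iter 1: z = -1.1300 + 0.3843i, |z|^2 = 1.4246
Iter 2: z = -0.0008 + -0.4842i, |z|^2 = 0.2345
Iter 3: z = -1.3644 + 0.3850i, |z|^2 = 2.0100
Iter 4: z = 0.5835 + -0.6664i, |z|^2 = 0.7846
Iter 5: z = -1.2337 + -0.3934i, |z|^2 = 1.6768
Iter 6: z = 0.2373 + 1.3550i, |z|^2 = 1.8923
Iter 7: z = -2.9097 + 1.0273i, |z|^2 = 9.5216
Escaped at iteration 7

Answer: 7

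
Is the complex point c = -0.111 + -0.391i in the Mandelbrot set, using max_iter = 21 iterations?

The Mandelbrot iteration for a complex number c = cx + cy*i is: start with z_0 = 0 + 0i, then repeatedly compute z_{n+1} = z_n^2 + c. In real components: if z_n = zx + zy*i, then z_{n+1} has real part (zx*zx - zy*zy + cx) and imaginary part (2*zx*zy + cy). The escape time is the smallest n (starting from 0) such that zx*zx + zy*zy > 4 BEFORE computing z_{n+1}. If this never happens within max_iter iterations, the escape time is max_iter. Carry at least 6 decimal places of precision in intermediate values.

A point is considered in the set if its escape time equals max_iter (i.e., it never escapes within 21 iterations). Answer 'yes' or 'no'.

z_0 = 0 + 0i, c = -0.1110 + -0.3910i
Iter 1: z = -0.1110 + -0.3910i, |z|^2 = 0.1652
Iter 2: z = -0.2516 + -0.3042i, |z|^2 = 0.1558
Iter 3: z = -0.1403 + -0.2380i, |z|^2 = 0.0763
Iter 4: z = -0.1479 + -0.3243i, |z|^2 = 0.1270
Iter 5: z = -0.1943 + -0.2951i, |z|^2 = 0.1248
Iter 6: z = -0.1603 + -0.2764i, |z|^2 = 0.1021
Iter 7: z = -0.1617 + -0.3024i, |z|^2 = 0.1176
Iter 8: z = -0.1763 + -0.2932i, |z|^2 = 0.1171
Iter 9: z = -0.1659 + -0.2876i, |z|^2 = 0.1102
Iter 10: z = -0.1662 + -0.2956i, |z|^2 = 0.1150
Iter 11: z = -0.1707 + -0.2928i, |z|^2 = 0.1149
Iter 12: z = -0.1676 + -0.2910i, |z|^2 = 0.1128
Iter 13: z = -0.1676 + -0.2935i, |z|^2 = 0.1142
Iter 14: z = -0.1690 + -0.2926i, |z|^2 = 0.1142
Iter 15: z = -0.1681 + -0.2921i, |z|^2 = 0.1136
Iter 16: z = -0.1681 + -0.2928i, |z|^2 = 0.1140
Iter 17: z = -0.1685 + -0.2926i, |z|^2 = 0.1140
Iter 18: z = -0.1682 + -0.2924i, |z|^2 = 0.1138
Iter 19: z = -0.1682 + -0.2926i, |z|^2 = 0.1139
Iter 20: z = -0.1683 + -0.2926i, |z|^2 = 0.1139
Did not escape in 21 iterations → in set

Answer: yes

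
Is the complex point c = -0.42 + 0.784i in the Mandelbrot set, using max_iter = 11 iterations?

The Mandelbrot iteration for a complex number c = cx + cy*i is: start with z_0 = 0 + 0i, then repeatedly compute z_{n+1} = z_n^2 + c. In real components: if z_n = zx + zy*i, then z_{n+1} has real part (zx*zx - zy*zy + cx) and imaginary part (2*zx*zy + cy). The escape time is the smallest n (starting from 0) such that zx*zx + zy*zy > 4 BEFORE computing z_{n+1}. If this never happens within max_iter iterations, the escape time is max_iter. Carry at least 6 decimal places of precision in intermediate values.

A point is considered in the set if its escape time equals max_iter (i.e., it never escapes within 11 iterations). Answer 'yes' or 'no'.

Answer: no

Derivation:
z_0 = 0 + 0i, c = -0.4200 + 0.7840i
Iter 1: z = -0.4200 + 0.7840i, |z|^2 = 0.7911
Iter 2: z = -0.8583 + 0.1254i, |z|^2 = 0.7523
Iter 3: z = 0.3009 + 0.5687i, |z|^2 = 0.4139
Iter 4: z = -0.6529 + 1.1262i, |z|^2 = 1.6946
Iter 5: z = -1.2621 + -0.6865i, |z|^2 = 2.0641
Iter 6: z = 0.7015 + 2.5169i, |z|^2 = 6.8269
Escaped at iteration 6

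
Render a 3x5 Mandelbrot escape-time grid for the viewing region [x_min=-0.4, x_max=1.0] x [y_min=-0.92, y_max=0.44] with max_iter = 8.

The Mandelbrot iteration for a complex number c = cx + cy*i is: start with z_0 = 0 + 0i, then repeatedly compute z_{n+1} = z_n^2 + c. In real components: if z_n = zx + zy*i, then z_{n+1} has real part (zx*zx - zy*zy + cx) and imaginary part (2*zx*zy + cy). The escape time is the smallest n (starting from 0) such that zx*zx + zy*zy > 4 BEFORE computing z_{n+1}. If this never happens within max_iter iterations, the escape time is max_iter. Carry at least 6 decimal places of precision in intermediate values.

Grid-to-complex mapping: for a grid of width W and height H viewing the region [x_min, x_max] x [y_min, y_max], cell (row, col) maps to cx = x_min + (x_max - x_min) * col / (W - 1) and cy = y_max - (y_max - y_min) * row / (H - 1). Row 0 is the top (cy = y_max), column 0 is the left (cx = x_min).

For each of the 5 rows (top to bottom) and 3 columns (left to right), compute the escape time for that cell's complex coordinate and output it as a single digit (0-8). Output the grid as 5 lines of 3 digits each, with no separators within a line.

Answer: 882
882
882
882
542

Derivation:
(row=0, col=0): c = -0.4000 + 0.4400i → escape time 8
(row=0, col=1): c = 0.3000 + 0.4400i → escape time 8
(row=0, col=2): c = 1.0000 + 0.4400i → escape time 2
(row=1, col=0): c = -0.4000 + 0.1000i → escape time 8
(row=1, col=1): c = 0.3000 + 0.1000i → escape time 8
(row=1, col=2): c = 1.0000 + 0.1000i → escape time 2
(row=2, col=0): c = -0.4000 + -0.2400i → escape time 8
(row=2, col=1): c = 0.3000 + -0.2400i → escape time 8
(row=2, col=2): c = 1.0000 + -0.2400i → escape time 2
(row=3, col=0): c = -0.4000 + -0.5800i → escape time 8
(row=3, col=1): c = 0.3000 + -0.5800i → escape time 8
(row=3, col=2): c = 1.0000 + -0.5800i → escape time 2
(row=4, col=0): c = -0.4000 + -0.9200i → escape time 5
(row=4, col=1): c = 0.3000 + -0.9200i → escape time 4
(row=4, col=2): c = 1.0000 + -0.9200i → escape time 2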